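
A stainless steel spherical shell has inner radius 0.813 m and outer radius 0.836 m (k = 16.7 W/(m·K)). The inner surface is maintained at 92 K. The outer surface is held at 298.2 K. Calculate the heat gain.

Q = 1.28×10^6 W

Q = 4πk·ΔT/(1/r₁ − 1/r₂) = 4π × 16.7 × 206.2 / (1/0.813 − 1/0.836) = 1.28×10^6 W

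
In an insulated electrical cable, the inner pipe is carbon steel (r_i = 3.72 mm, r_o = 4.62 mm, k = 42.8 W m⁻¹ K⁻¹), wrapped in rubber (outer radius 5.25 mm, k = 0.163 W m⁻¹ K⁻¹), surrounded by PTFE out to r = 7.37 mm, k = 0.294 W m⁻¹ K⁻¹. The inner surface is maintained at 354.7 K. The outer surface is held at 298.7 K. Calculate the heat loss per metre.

Q' = 181 W/m

Series thermal resistances, inner to outer:
  R'_carbon steel = ln(0.00462/0.00372)/(2πk) = 0.2167/(2π·42.8) = 8.057×10^-4 m·K/W
  R'_rubber = ln(0.00525/0.00462)/(2πk) = 0.1278/(2π·0.163) = 0.1248 m·K/W
  R'_PTFE = ln(0.00737/0.00525)/(2πk) = 0.3392/(2π·0.294) = 0.1836 m·K/W
ΣR = 8.057×10^-4 + 0.1248 + 0.1836 = 0.3092 m·K/W
Q' = ΔT/ΣR = (354.7 K − 298.7 K)/0.3092 = 181 W/m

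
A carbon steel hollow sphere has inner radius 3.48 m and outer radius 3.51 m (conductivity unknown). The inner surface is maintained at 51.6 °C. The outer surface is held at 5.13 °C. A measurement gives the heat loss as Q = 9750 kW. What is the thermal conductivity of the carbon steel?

ΣR = ΔT/Q = |51.6 − 5.13|/9.75×10^6 = 4.766×10^-6 K/W
(1/r₁−1/r₂)/(4πk) = 4.766×10^-6 ⇒ k = 0.002456/(4π·4.766×10^-6) = 41.0 W/m·K

k = 41.0 W/m·K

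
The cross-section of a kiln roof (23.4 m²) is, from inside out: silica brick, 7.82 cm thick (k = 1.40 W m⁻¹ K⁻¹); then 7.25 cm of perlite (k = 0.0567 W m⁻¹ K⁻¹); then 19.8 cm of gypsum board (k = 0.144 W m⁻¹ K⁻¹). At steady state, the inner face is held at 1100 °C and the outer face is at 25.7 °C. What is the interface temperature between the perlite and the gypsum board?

Series thermal resistances, inner to outer:
  R_silica brick = L/(kA) = 0.0782/(1.40·23.4) = 0.002387 K/W
  R_perlite = L/(kA) = 0.0725/(0.0567·23.4) = 0.05464 K/W
  R_gypsum board = L/(kA) = 0.198/(0.144·23.4) = 0.05876 K/W
ΣR = 0.002387 + 0.05464 + 0.05876 = 0.1158 K/W
Q = ΔT/ΣR = (1100 °C − 25.7 °C)/0.1158 = 9277 W
From the inner boundary to the perlite/gypsum board interface, ΣR_partial = 0.05703 K/W.
T_interface = T_in − Q·ΣR_partial = 1100 °C − (9277)(0.05703) = 571 °C

T = 571 °C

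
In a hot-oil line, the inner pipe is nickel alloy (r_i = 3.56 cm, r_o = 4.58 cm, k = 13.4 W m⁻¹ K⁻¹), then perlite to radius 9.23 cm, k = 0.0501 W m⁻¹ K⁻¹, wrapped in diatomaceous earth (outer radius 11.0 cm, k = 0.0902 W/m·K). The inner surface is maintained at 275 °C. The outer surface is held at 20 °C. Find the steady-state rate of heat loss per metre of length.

Series thermal resistances, inner to outer:
  R'_nickel alloy = ln(0.0458/0.0356)/(2πk) = 0.2519/(2π·13.4) = 0.002992 m·K/W
  R'_perlite = ln(0.0923/0.0458)/(2πk) = 0.7008/(2π·0.0501) = 2.226 m·K/W
  R'_diatomaceous earth = ln(0.110/0.0923)/(2πk) = 0.1754/(2π·0.0902) = 0.3096 m·K/W
ΣR = 0.002992 + 2.226 + 0.3096 = 2.539 m·K/W
Q' = ΔT/ΣR = (275 °C − 20 °C)/2.539 = 100 W/m

Q' = 100 W/m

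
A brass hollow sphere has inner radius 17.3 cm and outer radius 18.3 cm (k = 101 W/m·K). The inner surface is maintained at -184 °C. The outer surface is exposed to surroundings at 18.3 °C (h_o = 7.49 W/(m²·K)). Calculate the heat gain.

Q = 637 W

Resistance network (inner→outer):
  R_brass = (1/0.173 − 1/0.183)/(4πk) = 0.3159/(4π·101) = 2.489×10^-4 K/W
  R_conv,out = 1/(4πr²h) = 1/(4π·0.183²·7.49) = 0.3173 K/W
ΣR = 2.489×10^-4 + 0.3173 = 0.3175 K/W
Q = ΔT/ΣR = (-184 °C − 18.3 °C)/0.3175 = -637 W
(Negative Q ⇒ heat flows inward; heat gain = 637 W.)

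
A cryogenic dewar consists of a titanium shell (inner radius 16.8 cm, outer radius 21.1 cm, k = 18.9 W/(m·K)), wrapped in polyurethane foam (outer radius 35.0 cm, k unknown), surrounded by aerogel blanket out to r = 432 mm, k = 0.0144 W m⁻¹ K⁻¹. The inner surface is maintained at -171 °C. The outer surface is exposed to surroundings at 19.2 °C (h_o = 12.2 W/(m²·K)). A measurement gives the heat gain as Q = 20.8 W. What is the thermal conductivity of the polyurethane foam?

ΣR = ΔT/Q = |-171 − 19.2|/20.8 = 9.144 K/W
Known resistances:
  R_titanium = (1/0.168 − 1/0.211)/(4πk) = 1.213/(4π·18.9) = 0.005107 K/W
  R_aerogel blanket = (1/0.350 − 1/0.432)/(4πk) = 0.5423/(4π·0.0144) = 2.997 K/W
  R_conv,out = 1/(4πr²h) = 1/(4π·0.432²·12.2) = 0.03495 K/W
R_polyurethane foam = ΣR − ΣR_known = 9.144 − 3.037 = 6.107 K/W
(1/r₁−1/r₂)/(4πk) = 6.107 ⇒ k = 1.882/(4π·6.107) = 0.0245 W/m·K

k = 0.0245 W/m·K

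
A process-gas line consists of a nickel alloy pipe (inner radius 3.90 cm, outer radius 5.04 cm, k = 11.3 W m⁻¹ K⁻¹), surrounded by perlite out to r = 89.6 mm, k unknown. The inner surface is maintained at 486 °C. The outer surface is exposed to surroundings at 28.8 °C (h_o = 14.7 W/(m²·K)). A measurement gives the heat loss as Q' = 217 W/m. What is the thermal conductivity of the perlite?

k = 0.0462 W/m·K

ΣR = ΔT/Q' = |486 − 28.8|/217 = 2.107 m·K/W
Known resistances:
  R'_nickel alloy = ln(0.0504/0.0390)/(2πk) = 0.2564/(2π·11.3) = 0.003612 m·K/W
  R'_conv,out = 1/(2πr h) = 1/(2π·0.0896·14.7) = 0.1208 m·K/W
R_perlite = ΣR − ΣR_known = 2.107 − 0.1244 = 1.983 m·K/W
ln(r₂/r₁)/(2πk) = 1.983 ⇒ k = 0.5754/(2π·1.983) = 0.0462 W/m·K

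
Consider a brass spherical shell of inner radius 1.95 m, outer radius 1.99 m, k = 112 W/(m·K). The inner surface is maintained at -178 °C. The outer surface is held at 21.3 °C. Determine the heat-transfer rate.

Q = 4πk·ΔT/(1/r₁ − 1/r₂) = 4π × 112 × 199.3 / (1/1.95 − 1/1.99) = 2.72×10^7 W

Q = 27200 kW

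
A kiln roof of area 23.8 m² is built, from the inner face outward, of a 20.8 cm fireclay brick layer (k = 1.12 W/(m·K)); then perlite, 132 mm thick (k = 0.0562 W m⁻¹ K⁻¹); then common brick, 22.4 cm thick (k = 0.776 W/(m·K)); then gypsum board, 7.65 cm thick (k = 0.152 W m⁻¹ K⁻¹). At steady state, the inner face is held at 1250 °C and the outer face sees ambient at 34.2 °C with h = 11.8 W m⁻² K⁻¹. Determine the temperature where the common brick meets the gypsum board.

Resistance network (inner→outer):
  R_fireclay brick = L/(kA) = 0.208/(1.12·23.8) = 0.007803 K/W
  R_perlite = L/(kA) = 0.132/(0.0562·23.8) = 0.09869 K/W
  R_common brick = L/(kA) = 0.224/(0.776·23.8) = 0.01213 K/W
  R_gypsum board = L/(kA) = 0.0765/(0.152·23.8) = 0.02115 K/W
  R_conv,out = 1/(hA) = 1/(11.8·23.8) = 0.003561 K/W
ΣR = 0.007803 + 0.09869 + 0.01213 + 0.02115 + 0.003561 = 0.1433 K/W
Q = ΔT/ΣR = (1250 °C − 34.2 °C)/0.1433 = 8484 W
From the inner boundary to the common brick/gypsum board interface, ΣR_partial = 0.1186 K/W.
T_interface = T_in − Q·ΣR_partial = 1250 °C − (8484)(0.1186) = 244 °C

T = 244 °C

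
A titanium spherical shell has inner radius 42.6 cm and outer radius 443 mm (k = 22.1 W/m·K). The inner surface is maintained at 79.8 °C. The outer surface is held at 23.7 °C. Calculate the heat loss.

Q = 4πk·ΔT/(1/r₁ − 1/r₂) = 4π × 22.1 × 56.1 / (1/0.426 − 1/0.443) = 1.73×10^5 W

Q = 173 kW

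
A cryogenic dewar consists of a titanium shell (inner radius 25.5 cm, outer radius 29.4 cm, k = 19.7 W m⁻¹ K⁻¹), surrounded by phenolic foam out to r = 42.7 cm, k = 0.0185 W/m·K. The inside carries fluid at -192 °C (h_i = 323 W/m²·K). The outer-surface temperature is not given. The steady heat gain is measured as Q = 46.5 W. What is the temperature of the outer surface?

Series resistances:
  R_conv,in = 1/(4πr²h) = 1/(4π·0.255²·323) = 0.003789 K/W
  R_titanium = (1/0.255 − 1/0.294)/(4πk) = 0.5202/(4π·19.7) = 0.002101 K/W
  R_phenolic foam = (1/0.294 − 1/0.427)/(4πk) = 1.059/(4π·0.0185) = 4.557 K/W
ΣR = 4.563 K/W
ΔT = Q·ΣR = 46.5 × 4.563 = 212.2 K
Heat flows inward, so T_out = T_in + ΔT = -192 + 212.2 = 20.2 °C

T_out = 20.2 °C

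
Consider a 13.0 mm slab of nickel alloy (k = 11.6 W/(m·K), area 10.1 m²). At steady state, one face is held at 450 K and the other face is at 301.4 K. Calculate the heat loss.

Q = kA·ΔT/L = 11.6 × 10.1 × |450 K − 301.4 K| / 0.0130 = 1.34×10^6 W

Q = 1340 kW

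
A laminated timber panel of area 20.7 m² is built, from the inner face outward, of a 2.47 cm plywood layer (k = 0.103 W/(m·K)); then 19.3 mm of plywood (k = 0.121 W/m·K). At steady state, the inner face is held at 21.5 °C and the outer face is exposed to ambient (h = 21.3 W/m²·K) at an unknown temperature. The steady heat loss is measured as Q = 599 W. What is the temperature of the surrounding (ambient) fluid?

Sum the resistances:
  R_plywood = L/(kA) = 0.0247/(0.103·20.7) = 0.01158 K/W
  R_plywood = L/(kA) = 0.0193/(0.121·20.7) = 0.007706 K/W
  R_conv,out = 1/(hA) = 1/(21.3·20.7) = 0.002268 K/W
ΣR = 0.02156 K/W
ΔT = Q·ΣR = 599 × 0.02156 = 12.91 K
Heat flows outward, so T_out = T_in − ΔT = 21.5 − 12.91 = 8.59 °C

T_out = 8.59 °C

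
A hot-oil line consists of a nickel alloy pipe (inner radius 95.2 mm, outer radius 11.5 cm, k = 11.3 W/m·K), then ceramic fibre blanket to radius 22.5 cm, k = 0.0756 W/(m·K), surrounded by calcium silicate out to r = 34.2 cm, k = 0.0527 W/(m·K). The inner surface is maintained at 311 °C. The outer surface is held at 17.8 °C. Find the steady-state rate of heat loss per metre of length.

Treat each layer as a resistance in series:
  R'_nickel alloy = ln(0.115/0.0952)/(2πk) = 0.1890/(2π·11.3) = 0.002661 m·K/W
  R'_ceramic fibre blanket = ln(0.225/0.115)/(2πk) = 0.6712/(2π·0.0756) = 1.413 m·K/W
  R'_calcium silicate = ln(0.342/0.225)/(2πk) = 0.4187/(2π·0.0527) = 1.265 m·K/W
ΣR = 0.002661 + 1.413 + 1.265 = 2.681 m·K/W
Q' = ΔT/ΣR = (311 °C − 17.8 °C)/2.681 = 109 W/m

Q' = 109 W/m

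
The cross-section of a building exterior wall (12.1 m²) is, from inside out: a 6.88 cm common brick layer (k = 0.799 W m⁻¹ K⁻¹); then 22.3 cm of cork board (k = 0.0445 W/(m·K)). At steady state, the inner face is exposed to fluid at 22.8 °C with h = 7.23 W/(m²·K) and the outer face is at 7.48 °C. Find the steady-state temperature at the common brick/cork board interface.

T = 22.1 °C

Treat each layer as a resistance in series:
  R_conv,in = 1/(hA) = 1/(7.23·12.1) = 0.01143 K/W
  R_common brick = L/(kA) = 0.0688/(0.799·12.1) = 0.007116 K/W
  R_cork board = L/(kA) = 0.223/(0.0445·12.1) = 0.4142 K/W
ΣR = 0.01143 + 0.007116 + 0.4142 = 0.4327 K/W
Q = ΔT/ΣR = (22.8 °C − 7.48 °C)/0.4327 = 35.41 W
From the inner boundary to the common brick/cork board interface, ΣR_partial = 0.01855 K/W.
T_interface = T_in − Q·ΣR_partial = 22.8 °C − (35.41)(0.01855) = 22.1 °C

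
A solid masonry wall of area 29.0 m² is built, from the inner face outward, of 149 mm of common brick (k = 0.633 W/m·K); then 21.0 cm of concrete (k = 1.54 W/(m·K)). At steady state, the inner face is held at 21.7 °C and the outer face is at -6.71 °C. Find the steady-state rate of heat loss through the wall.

Q = 2.22 kW

Treat each layer as a resistance in series:
  R_common brick = L/(kA) = 0.149/(0.633·29.0) = 0.008117 K/W
  R_concrete = L/(kA) = 0.210/(1.54·29.0) = 0.004702 K/W
ΣR = 0.008117 + 0.004702 = 0.01282 K/W
Q = ΔT/ΣR = (21.7 °C − -6.71 °C)/0.01282 = 2220 W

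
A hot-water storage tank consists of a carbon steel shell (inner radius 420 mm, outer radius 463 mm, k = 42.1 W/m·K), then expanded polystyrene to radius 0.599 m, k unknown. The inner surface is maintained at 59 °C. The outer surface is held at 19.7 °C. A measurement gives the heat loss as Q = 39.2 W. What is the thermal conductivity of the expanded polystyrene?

ΣR = ΔT/Q = |59 − 19.7|/39.2 = 1.003 K/W
Known resistances:
  R_carbon steel = (1/0.420 − 1/0.463)/(4πk) = 0.2211/(4π·42.1) = 4.180×10^-4 K/W
R_expanded polystyrene = ΣR − ΣR_known = 1.003 − 4.180×10^-4 = 1.003 K/W
(1/r₁−1/r₂)/(4πk) = 1.003 ⇒ k = 0.4904/(4π·1.003) = 0.0389 W/m·K

k = 0.0389 W/m·K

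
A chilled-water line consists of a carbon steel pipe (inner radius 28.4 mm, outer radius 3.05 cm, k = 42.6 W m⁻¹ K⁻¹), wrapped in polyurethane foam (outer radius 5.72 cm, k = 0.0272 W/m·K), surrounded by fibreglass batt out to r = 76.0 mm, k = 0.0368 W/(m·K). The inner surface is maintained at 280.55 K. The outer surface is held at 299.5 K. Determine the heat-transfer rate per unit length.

Treat each layer as a resistance in series:
  R'_carbon steel = ln(0.0305/0.0284)/(2πk) = 0.07134/(2π·42.6) = 2.665×10^-4 m·K/W
  R'_polyurethane foam = ln(0.0572/0.0305)/(2πk) = 0.6288/(2π·0.0272) = 3.679 m·K/W
  R'_fibreglass batt = ln(0.0760/0.0572)/(2πk) = 0.2842/(2π·0.0368) = 1.229 m·K/W
ΣR = 2.665×10^-4 + 3.679 + 1.229 = 4.908 m·K/W
Q' = ΔT/ΣR = (280.55 K − 299.5 K)/4.908 = -3.86 W/m
(Negative Q' ⇒ heat flows inward; heat gain = 3.86 W/m.)

Q' = 3.86 W/m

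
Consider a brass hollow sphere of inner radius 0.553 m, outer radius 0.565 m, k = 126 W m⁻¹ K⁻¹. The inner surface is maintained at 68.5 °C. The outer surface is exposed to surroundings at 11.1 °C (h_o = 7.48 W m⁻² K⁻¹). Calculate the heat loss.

Q = 1720 W

Series thermal resistances, inner to outer:
  R_brass = (1/0.553 − 1/0.565)/(4πk) = 0.03841/(4π·126) = 2.426×10^-5 K/W
  R_conv,out = 1/(4πr²h) = 1/(4π·0.565²·7.48) = 0.03333 K/W
ΣR = 2.426×10^-5 + 0.03333 = 0.03335 K/W
Q = ΔT/ΣR = (68.5 °C − 11.1 °C)/0.03335 = 1720 W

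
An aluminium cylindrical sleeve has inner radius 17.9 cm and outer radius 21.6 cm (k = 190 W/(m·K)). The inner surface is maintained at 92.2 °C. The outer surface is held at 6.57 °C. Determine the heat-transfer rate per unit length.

Q' = 544 kW/m

Q' = 2πk·ΔT/ln(r₂/r₁) = 2π × 190 × 85.63 / ln(0.216/0.179) = 5.44×10^5 W/m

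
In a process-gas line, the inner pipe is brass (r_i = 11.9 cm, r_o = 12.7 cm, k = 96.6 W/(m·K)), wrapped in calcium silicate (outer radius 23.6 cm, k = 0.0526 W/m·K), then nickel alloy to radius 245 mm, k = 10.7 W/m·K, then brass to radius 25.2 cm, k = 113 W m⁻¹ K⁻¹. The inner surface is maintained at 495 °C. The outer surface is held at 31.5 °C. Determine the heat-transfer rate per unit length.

Resistance network (inner→outer):
  R'_brass = ln(0.127/0.119)/(2πk) = 0.06506/(2π·96.6) = 1.072×10^-4 m·K/W
  R'_calcium silicate = ln(0.236/0.127)/(2πk) = 0.6196/(2π·0.0526) = 1.875 m·K/W
  R'_nickel alloy = ln(0.245/0.236)/(2πk) = 0.03743/(2π·10.7) = 5.567×10^-4 m·K/W
  R'_brass = ln(0.252/0.245)/(2πk) = 0.02817/(2π·113) = 3.968×10^-5 m·K/W
ΣR = 1.072×10^-4 + 1.875 + 5.567×10^-4 + 3.968×10^-5 = 1.876 m·K/W
Q' = ΔT/ΣR = (495 °C − 31.5 °C)/1.876 = 247 W/m

Q' = 247 W/m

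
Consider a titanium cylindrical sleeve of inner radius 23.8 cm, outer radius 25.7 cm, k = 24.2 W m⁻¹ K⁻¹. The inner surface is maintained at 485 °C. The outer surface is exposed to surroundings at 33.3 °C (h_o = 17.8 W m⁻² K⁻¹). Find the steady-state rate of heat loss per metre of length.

Resistance network (inner→outer):
  R'_titanium = ln(0.257/0.238)/(2πk) = 0.07681/(2π·24.2) = 5.051×10^-4 m·K/W
  R'_conv,out = 1/(2πr h) = 1/(2π·0.257·17.8) = 0.03479 m·K/W
ΣR = 5.051×10^-4 + 0.03479 = 0.03530 m·K/W
Q' = ΔT/ΣR = (485 °C − 33.3 °C)/0.03530 = 12800 W/m

Q' = 12.8 kW/m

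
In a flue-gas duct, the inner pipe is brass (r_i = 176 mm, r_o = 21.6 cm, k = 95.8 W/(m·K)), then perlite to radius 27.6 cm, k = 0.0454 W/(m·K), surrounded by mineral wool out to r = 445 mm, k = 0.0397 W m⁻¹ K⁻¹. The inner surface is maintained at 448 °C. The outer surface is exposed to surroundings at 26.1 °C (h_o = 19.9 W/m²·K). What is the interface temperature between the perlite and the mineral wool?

T = 318 °C

Series thermal resistances, inner to outer:
  R'_brass = ln(0.216/0.176)/(2πk) = 0.2048/(2π·95.8) = 3.402×10^-4 m·K/W
  R'_perlite = ln(0.276/0.216)/(2πk) = 0.2451/(2π·0.0454) = 0.8593 m·K/W
  R'_mineral wool = ln(0.445/0.276)/(2πk) = 0.4777/(2π·0.0397) = 1.915 m·K/W
  R'_conv,out = 1/(2πr h) = 1/(2π·0.445·19.9) = 0.01797 m·K/W
ΣR = 3.402×10^-4 + 0.8593 + 1.915 + 0.01797 = 2.793 m·K/W
Q' = ΔT/ΣR = (448 °C − 26.1 °C)/2.793 = 151.1 W/m
From the inner boundary to the perlite/mineral wool interface, ΣR_partial = 0.8596 m·K/W.
T_interface = T_in − Q'·ΣR_partial = 448 °C − (151.1)(0.8596) = 318 °C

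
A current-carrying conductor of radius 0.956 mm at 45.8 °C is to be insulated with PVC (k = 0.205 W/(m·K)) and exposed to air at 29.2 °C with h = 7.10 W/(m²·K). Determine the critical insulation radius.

For a cylinder, r_cr = k_ins/h = 0.205/7.10 = 0.0289 m = 2.89 cm

r_cr = 2.89 cm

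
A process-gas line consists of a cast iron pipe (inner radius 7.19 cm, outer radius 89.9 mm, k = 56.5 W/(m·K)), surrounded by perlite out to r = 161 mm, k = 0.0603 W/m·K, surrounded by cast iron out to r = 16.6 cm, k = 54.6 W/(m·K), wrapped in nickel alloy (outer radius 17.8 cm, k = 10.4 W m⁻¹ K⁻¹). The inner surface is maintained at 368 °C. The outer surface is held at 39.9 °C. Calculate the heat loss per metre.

Q' = 213 W/m

Treat each layer as a resistance in series:
  R'_cast iron = ln(0.0899/0.0719)/(2πk) = 0.2234/(2π·56.5) = 6.294×10^-4 m·K/W
  R'_perlite = ln(0.161/0.0899)/(2πk) = 0.5827/(2π·0.0603) = 1.538 m·K/W
  R'_cast iron = ln(0.166/0.161)/(2πk) = 0.03058/(2π·54.6) = 8.915×10^-5 m·K/W
  R'_nickel alloy = ln(0.178/0.166)/(2πk) = 0.06980/(2π·10.4) = 0.001068 m·K/W
ΣR = 6.294×10^-4 + 1.538 + 8.915×10^-5 + 0.001068 = 1.540 m·K/W
Q' = ΔT/ΣR = (368 °C − 39.9 °C)/1.540 = 213 W/m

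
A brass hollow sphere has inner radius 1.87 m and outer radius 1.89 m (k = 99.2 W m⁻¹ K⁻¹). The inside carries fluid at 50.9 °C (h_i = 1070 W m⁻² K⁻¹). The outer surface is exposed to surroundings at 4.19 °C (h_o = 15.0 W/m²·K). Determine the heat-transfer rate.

Resistance network (inner→outer):
  R_conv,in = 1/(4πr²h) = 1/(4π·1.87²·1070) = 2.127×10^-5 K/W
  R_brass = (1/1.87 − 1/1.89)/(4πk) = 0.005659/(4π·99.2) = 4.539×10^-6 K/W
  R_conv,out = 1/(4πr²h) = 1/(4π·1.89²·15.0) = 0.001485 K/W
ΣR = 2.127×10^-5 + 4.539×10^-6 + 0.001485 = 0.001511 K/W
Q = ΔT/ΣR = (50.9 °C − 4.19 °C)/0.001511 = 30900 W

Q = 30900 W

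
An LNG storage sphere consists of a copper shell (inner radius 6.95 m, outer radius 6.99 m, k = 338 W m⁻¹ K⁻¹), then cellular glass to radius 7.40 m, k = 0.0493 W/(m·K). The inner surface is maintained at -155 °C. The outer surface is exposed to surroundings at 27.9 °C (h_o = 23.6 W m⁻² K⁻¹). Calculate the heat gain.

Resistance network (inner→outer):
  R_copper = (1/6.95 − 1/6.99)/(4πk) = 8.234×10^-4/(4π·338) = 1.939×10^-7 K/W
  R_cellular glass = (1/6.99 − 1/7.40)/(4πk) = 0.007926/(4π·0.0493) = 0.01279 K/W
  R_conv,out = 1/(4πr²h) = 1/(4π·7.40²·23.6) = 6.158×10^-5 K/W
ΣR = 1.939×10^-7 + 0.01279 + 6.158×10^-5 = 0.01285 K/W
Q = ΔT/ΣR = (-155 °C − 27.9 °C)/0.01285 = -14200 W
(Negative Q ⇒ heat flows inward; heat gain = 14200 W.)

Q = 14200 W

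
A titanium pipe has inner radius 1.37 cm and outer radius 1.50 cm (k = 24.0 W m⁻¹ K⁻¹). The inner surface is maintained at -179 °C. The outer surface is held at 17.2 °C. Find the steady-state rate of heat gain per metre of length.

Q' = 2πk·ΔT/ln(r₂/r₁) = 2π × 24.0 × 196.2 / ln(0.0150/0.0137) = 3.26×10^5 W/m

Q' = 3.26×10^5 W/m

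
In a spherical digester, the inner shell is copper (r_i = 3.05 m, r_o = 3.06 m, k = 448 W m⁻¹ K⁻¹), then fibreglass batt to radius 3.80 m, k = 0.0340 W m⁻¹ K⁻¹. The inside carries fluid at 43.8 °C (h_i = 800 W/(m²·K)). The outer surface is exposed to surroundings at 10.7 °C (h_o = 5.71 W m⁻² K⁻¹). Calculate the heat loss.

Q = 221 W

Series thermal resistances, inner to outer:
  R_conv,in = 1/(4πr²h) = 1/(4π·3.05²·800) = 1.069×10^-5 K/W
  R_copper = (1/3.05 − 1/3.06)/(4πk) = 0.001071/(4π·448) = 1.903×10^-7 K/W
  R_fibreglass batt = (1/3.06 − 1/3.80)/(4πk) = 0.06364/(4π·0.0340) = 0.1489 K/W
  R_conv,out = 1/(4πr²h) = 1/(4π·3.80²·5.71) = 9.651×10^-4 K/W
ΣR = 1.069×10^-5 + 1.903×10^-7 + 0.1489 + 9.651×10^-4 = 0.1499 K/W
Q = ΔT/ΣR = (43.8 °C − 10.7 °C)/0.1499 = 221 W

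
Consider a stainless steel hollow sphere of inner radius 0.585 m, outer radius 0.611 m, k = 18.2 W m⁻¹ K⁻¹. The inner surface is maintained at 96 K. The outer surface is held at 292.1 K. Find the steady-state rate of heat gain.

Q = 6.17×10^5 W

Q = 4πk·ΔT/(1/r₁ − 1/r₂) = 4π × 18.2 × 196.1 / (1/0.585 − 1/0.611) = 6.17×10^5 W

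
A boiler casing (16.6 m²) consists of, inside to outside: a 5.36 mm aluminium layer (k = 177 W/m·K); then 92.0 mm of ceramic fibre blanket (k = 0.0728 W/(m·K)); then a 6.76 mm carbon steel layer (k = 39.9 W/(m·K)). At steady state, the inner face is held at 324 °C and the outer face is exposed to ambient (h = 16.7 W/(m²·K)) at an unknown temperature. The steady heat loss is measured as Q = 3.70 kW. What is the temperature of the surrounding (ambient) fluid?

Sum the resistances:
  R_aluminium = L/(kA) = 0.00536/(177·16.6) = 1.824×10^-6 K/W
  R_ceramic fibre blanket = L/(kA) = 0.0920/(0.0728·16.6) = 0.07613 K/W
  R_carbon steel = L/(kA) = 0.00676/(39.9·16.6) = 1.021×10^-5 K/W
  R_conv,out = 1/(hA) = 1/(16.7·16.6) = 0.003607 K/W
ΣR = 0.07975 K/W
ΔT = Q·ΣR = 3700 × 0.07975 = 295.1 K
Heat flows outward, so T_out = T_in − ΔT = 324 − 295.1 = 28.9 °C

T_out = 28.9 °C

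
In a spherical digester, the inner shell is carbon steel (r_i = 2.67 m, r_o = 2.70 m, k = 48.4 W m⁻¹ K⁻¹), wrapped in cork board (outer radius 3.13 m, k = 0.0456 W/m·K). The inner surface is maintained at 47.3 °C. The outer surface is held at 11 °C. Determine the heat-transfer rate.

Q = 409 W

Series thermal resistances, inner to outer:
  R_carbon steel = (1/2.67 − 1/2.70)/(4πk) = 0.004161/(4π·48.4) = 6.842×10^-6 K/W
  R_cork board = (1/2.70 − 1/3.13)/(4πk) = 0.05088/(4π·0.0456) = 0.08879 K/W
ΣR = 6.842×10^-6 + 0.08879 = 0.08880 K/W
Q = ΔT/ΣR = (47.3 °C − 11 °C)/0.08880 = 409 W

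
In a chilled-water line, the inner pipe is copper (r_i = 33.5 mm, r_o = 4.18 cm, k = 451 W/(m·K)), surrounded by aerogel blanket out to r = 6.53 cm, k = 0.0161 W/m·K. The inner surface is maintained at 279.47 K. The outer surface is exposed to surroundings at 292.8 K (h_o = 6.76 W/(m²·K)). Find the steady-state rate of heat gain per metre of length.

Q' = 2.79 W/m

Series thermal resistances, inner to outer:
  R'_copper = ln(0.0418/0.0335)/(2πk) = 0.2214/(2π·451) = 7.811×10^-5 m·K/W
  R'_aerogel blanket = ln(0.0653/0.0418)/(2πk) = 0.4461/(2π·0.0161) = 4.410 m·K/W
  R'_conv,out = 1/(2πr h) = 1/(2π·0.0653·6.76) = 0.3605 m·K/W
ΣR = 7.811×10^-5 + 4.410 + 0.3605 = 4.771 m·K/W
Q' = ΔT/ΣR = (279.47 K − 292.8 K)/4.771 = -2.79 W/m
(Negative Q' ⇒ heat flows inward; heat gain = 2.79 W/m.)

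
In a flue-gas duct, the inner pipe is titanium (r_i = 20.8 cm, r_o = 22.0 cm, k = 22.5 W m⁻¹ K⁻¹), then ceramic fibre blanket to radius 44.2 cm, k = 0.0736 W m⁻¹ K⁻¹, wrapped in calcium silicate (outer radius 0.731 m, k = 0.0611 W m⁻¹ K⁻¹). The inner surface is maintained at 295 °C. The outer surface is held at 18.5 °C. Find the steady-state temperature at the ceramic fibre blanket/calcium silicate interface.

Series thermal resistances, inner to outer:
  R'_titanium = ln(0.220/0.208)/(2πk) = 0.05609/(2π·22.5) = 3.968×10^-4 m·K/W
  R'_ceramic fibre blanket = ln(0.442/0.220)/(2πk) = 0.6977/(2π·0.0736) = 1.509 m·K/W
  R'_calcium silicate = ln(0.731/0.442)/(2πk) = 0.5031/(2π·0.0611) = 1.310 m·K/W
ΣR = 3.968×10^-4 + 1.509 + 1.310 = 2.819 m·K/W
Q' = ΔT/ΣR = (295 °C − 18.5 °C)/2.819 = 98.08 W/m
From the inner boundary to the ceramic fibre blanket/calcium silicate interface, ΣR_partial = 1.509 m·K/W.
T_interface = T_in − Q'·ΣR_partial = 295 °C − (98.08)(1.509) = 147 °C

T = 147 °C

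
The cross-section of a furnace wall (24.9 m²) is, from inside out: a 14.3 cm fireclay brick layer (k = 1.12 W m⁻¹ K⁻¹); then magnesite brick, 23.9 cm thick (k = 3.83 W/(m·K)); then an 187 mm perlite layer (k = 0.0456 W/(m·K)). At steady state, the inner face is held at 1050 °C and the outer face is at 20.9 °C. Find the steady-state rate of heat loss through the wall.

Resistance network (inner→outer):
  R_fireclay brick = L/(kA) = 0.143/(1.12·24.9) = 0.005128 K/W
  R_magnesite brick = L/(kA) = 0.239/(3.83·24.9) = 0.002506 K/W
  R_perlite = L/(kA) = 0.187/(0.0456·24.9) = 0.1647 K/W
ΣR = 0.005128 + 0.002506 + 0.1647 = 0.1723 K/W
Q = ΔT/ΣR = (1050 °C − 20.9 °C)/0.1723 = 5970 W

Q = 5.97 kW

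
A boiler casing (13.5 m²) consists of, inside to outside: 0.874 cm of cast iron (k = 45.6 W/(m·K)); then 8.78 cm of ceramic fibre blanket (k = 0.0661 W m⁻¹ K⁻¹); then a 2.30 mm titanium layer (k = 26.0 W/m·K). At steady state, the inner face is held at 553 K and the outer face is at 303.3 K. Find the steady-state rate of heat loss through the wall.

Resistance network (inner→outer):
  R_cast iron = L/(kA) = 0.00874/(45.6·13.5) = 1.420×10^-5 K/W
  R_ceramic fibre blanket = L/(kA) = 0.0878/(0.0661·13.5) = 0.09839 K/W
  R_titanium = L/(kA) = 0.00230/(26.0·13.5) = 6.553×10^-6 K/W
ΣR = 1.420×10^-5 + 0.09839 + 6.553×10^-6 = 0.09841 K/W
Q = ΔT/ΣR = (553 K − 303.3 K)/0.09841 = 2540 W

Q = 2.54 kW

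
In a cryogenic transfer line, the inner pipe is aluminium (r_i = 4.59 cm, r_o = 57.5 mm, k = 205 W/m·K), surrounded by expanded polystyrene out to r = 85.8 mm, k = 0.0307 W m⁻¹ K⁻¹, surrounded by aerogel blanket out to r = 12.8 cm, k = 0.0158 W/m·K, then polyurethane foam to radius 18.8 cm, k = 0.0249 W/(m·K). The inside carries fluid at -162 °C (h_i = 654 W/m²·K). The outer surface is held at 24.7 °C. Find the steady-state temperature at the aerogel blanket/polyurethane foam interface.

Treat each layer as a resistance in series:
  R'_conv,in = 1/(2πr h) = 1/(2π·0.0459·654) = 0.005302 m·K/W
  R'_aluminium = ln(0.0575/0.0459)/(2πk) = 0.2253/(2π·205) = 1.749×10^-4 m·K/W
  R'_expanded polystyrene = ln(0.0858/0.0575)/(2πk) = 0.4002/(2π·0.0307) = 2.075 m·K/W
  R'_aerogel blanket = ln(0.128/0.0858)/(2πk) = 0.4000/(2π·0.0158) = 4.029 m·K/W
  R'_polyurethane foam = ln(0.188/0.128)/(2πk) = 0.3844/(2π·0.0249) = 2.457 m·K/W
ΣR = 0.005302 + 1.749×10^-4 + 2.075 + 4.029 + 2.457 = 8.566 m·K/W
Q' = ΔT/ΣR = (-162 °C − 24.7 °C)/8.566 = -21.80 W/m
From the inner boundary to the aerogel blanket/polyurethane foam interface, ΣR_partial = 6.109 m·K/W.
T_interface = T_in − Q'·ΣR_partial = -162 °C − (-21.80)(6.109) = -28.8 °C

T = -28.8 °C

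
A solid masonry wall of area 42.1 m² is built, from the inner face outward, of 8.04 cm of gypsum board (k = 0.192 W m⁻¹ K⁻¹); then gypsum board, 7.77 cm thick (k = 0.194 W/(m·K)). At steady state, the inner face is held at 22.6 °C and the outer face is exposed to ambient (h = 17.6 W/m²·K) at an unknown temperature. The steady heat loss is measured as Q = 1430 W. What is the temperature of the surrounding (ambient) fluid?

T_out = -7.16 °C

Sum the resistances:
  R_gypsum board = L/(kA) = 0.0804/(0.192·42.1) = 0.009947 K/W
  R_gypsum board = L/(kA) = 0.0777/(0.194·42.1) = 0.009513 K/W
  R_conv,out = 1/(hA) = 1/(17.6·42.1) = 0.001350 K/W
ΣR = 0.02081 K/W
ΔT = Q·ΣR = 1430 × 0.02081 = 29.76 K
Heat flows outward, so T_out = T_in − ΔT = 22.6 − 29.76 = -7.16 °C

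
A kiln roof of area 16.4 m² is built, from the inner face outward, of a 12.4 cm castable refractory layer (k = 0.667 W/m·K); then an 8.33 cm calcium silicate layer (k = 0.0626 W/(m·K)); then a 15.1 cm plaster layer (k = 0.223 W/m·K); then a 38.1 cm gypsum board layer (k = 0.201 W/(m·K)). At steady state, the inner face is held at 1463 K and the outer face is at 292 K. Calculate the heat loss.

Q = 4.70 kW

Resistance network (inner→outer):
  R_castable refractory = L/(kA) = 0.124/(0.667·16.4) = 0.01134 K/W
  R_calcium silicate = L/(kA) = 0.0833/(0.0626·16.4) = 0.08114 K/W
  R_plaster = L/(kA) = 0.151/(0.223·16.4) = 0.04129 K/W
  R_gypsum board = L/(kA) = 0.381/(0.201·16.4) = 0.1156 K/W
ΣR = 0.01134 + 0.08114 + 0.04129 + 0.1156 = 0.2494 K/W
Q = ΔT/ΣR = (1463 K − 292 K)/0.2494 = 4700 W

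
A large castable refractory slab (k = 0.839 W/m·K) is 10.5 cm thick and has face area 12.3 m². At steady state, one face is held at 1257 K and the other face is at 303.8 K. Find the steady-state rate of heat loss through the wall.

Q = 93.7 kW

Q = kA·ΔT/L = 0.839 × 12.3 × |1257 K − 303.8 K| / 0.105 = 93700 W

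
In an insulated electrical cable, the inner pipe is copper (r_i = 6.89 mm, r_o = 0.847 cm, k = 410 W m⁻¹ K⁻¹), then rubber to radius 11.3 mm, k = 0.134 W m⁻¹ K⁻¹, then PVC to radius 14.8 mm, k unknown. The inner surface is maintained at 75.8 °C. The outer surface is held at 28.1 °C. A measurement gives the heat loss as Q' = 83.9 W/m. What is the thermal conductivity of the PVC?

ΣR = ΔT/Q' = |75.8 − 28.1|/83.9 = 0.5685 m·K/W
Known resistances:
  R'_copper = ln(0.00847/0.00689)/(2πk) = 0.2065/(2π·410) = 8.014×10^-5 m·K/W
  R'_rubber = ln(0.0113/0.00847)/(2πk) = 0.2883/(2π·0.134) = 0.3424 m·K/W
R_PVC = ΣR − ΣR_known = 0.5685 − 0.3425 = 0.2260 m·K/W
ln(r₂/r₁)/(2πk) = 0.2260 ⇒ k = 0.2698/(2π·0.2260) = 0.190 W/m·K

k = 0.190 W/m·K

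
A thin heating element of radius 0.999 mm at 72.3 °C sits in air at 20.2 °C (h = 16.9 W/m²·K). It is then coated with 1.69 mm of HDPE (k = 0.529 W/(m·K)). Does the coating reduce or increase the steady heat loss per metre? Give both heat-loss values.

Critical radius for a cylinder: r_cr = k/h = 0.0313 m = 3.13 cm.
Outer radius after coating: r₂ = 9.99×10^-4 + 0.00169 = 0.002689 m.
Since r₁ < r_cr and r₂ ≤ r_cr, the coating moves toward the maximum at r_cr — heat loss rises.
Bare: R = 1/(2πr₁h) = 9.427 m·K/W; Q = 52.1/9.427 = 5.53 W/m.
Coated: R = R_cond + R_conv = 3.800 m·K/W; Q = 52.1/3.800 = 13.7 W/m.

increases: 5.53 → 13.7 W/m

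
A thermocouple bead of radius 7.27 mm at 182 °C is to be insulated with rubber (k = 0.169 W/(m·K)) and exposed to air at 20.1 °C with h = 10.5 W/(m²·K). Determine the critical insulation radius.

r_cr = 3.22 cm

For a sphere, r_cr = 2k_ins/h = 2·0.169/10.5 = 0.0322 m = 3.22 cm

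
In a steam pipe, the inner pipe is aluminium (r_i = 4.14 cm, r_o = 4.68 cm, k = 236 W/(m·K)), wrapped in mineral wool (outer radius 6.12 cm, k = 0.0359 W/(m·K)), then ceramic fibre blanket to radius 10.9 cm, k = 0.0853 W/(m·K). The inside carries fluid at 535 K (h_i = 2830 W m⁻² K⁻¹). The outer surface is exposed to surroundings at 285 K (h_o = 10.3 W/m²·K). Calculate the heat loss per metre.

Resistance network (inner→outer):
  R'_conv,in = 1/(2πr h) = 1/(2π·0.0414·2830) = 0.001358 m·K/W
  R'_aluminium = ln(0.0468/0.0414)/(2πk) = 0.1226/(2π·236) = 8.268×10^-5 m·K/W
  R'_mineral wool = ln(0.0612/0.0468)/(2πk) = 0.2683/(2π·0.0359) = 1.189 m·K/W
  R'_ceramic fibre blanket = ln(0.109/0.0612)/(2πk) = 0.5772/(2π·0.0853) = 1.077 m·K/W
  R'_conv,out = 1/(2πr h) = 1/(2π·0.109·10.3) = 0.1418 m·K/W
ΣR = 0.001358 + 8.268×10^-5 + 1.189 + 1.077 + 0.1418 = 2.409 m·K/W
Q' = ΔT/ΣR = (535 K − 285 K)/2.409 = 104 W/m

Q' = 104 W/m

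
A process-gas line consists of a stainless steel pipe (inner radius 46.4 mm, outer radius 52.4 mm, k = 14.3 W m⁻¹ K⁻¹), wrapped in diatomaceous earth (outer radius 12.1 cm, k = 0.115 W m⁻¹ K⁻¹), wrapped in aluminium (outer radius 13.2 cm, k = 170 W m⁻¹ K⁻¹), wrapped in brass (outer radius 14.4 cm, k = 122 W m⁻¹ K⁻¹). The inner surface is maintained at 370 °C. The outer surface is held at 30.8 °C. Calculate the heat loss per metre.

Resistance network (inner→outer):
  R'_stainless steel = ln(0.0524/0.0464)/(2πk) = 0.1216/(2π·14.3) = 0.001353 m·K/W
  R'_diatomaceous earth = ln(0.121/0.0524)/(2πk) = 0.8369/(2π·0.115) = 1.158 m·K/W
  R'_aluminium = ln(0.132/0.121)/(2πk) = 0.08701/(2π·170) = 8.146×10^-5 m·K/W
  R'_brass = ln(0.144/0.132)/(2πk) = 0.08701/(2π·122) = 1.135×10^-4 m·K/W
ΣR = 0.001353 + 1.158 + 8.146×10^-5 + 1.135×10^-4 = 1.160 m·K/W
Q' = ΔT/ΣR = (370 °C − 30.8 °C)/1.160 = 292 W/m

Q' = 292 W/m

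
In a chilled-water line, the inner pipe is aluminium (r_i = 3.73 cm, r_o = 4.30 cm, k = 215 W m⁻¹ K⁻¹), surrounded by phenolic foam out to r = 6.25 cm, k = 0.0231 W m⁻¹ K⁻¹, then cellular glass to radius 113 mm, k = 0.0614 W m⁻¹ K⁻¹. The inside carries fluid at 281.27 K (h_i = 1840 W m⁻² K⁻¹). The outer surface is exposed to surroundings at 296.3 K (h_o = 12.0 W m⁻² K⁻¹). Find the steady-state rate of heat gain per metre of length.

Q' = 3.55 W/m

Resistance network (inner→outer):
  R'_conv,in = 1/(2πr h) = 1/(2π·0.0373·1840) = 0.002319 m·K/W
  R'_aluminium = ln(0.0430/0.0373)/(2πk) = 0.1422/(2π·215) = 1.053×10^-4 m·K/W
  R'_phenolic foam = ln(0.0625/0.0430)/(2πk) = 0.3740/(2π·0.0231) = 2.577 m·K/W
  R'_cellular glass = ln(0.113/0.0625)/(2πk) = 0.5922/(2π·0.0614) = 1.535 m·K/W
  R'_conv,out = 1/(2πr h) = 1/(2π·0.113·12.0) = 0.1174 m·K/W
ΣR = 0.002319 + 1.053×10^-4 + 2.577 + 1.535 + 0.1174 = 4.232 m·K/W
Q' = ΔT/ΣR = (281.27 K − 296.3 K)/4.232 = -3.55 W/m
(Negative Q' ⇒ heat flows inward; heat gain = 3.55 W/m.)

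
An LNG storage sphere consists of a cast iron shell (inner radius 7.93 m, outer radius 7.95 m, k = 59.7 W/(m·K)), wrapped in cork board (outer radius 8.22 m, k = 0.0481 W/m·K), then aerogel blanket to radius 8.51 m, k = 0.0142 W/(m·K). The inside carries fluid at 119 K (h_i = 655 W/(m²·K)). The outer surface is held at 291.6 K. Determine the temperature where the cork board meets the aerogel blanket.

T = 158 K

Series thermal resistances, inner to outer:
  R_conv,in = 1/(4πr²h) = 1/(4π·7.93²·655) = 1.932×10^-6 K/W
  R_cast iron = (1/7.93 − 1/7.95)/(4πk) = 3.172×10^-4/(4π·59.7) = 4.229×10^-7 K/W
  R_cork board = (1/7.95 − 1/8.22)/(4πk) = 0.004132/(4π·0.0481) = 0.006835 K/W
  R_aerogel blanket = (1/8.22 − 1/8.51)/(4πk) = 0.004146/(4π·0.0142) = 0.02323 K/W
ΣR = 1.932×10^-6 + 4.229×10^-7 + 0.006835 + 0.02323 = 0.03007 K/W
Q = ΔT/ΣR = (119 K − 291.6 K)/0.03007 = -5740 W
From the inner boundary to the cork board/aerogel blanket interface, ΣR_partial = 0.006837 K/W.
T_interface = T_in − Q·ΣR_partial = 119 K − (-5740)(0.006837) = 158 K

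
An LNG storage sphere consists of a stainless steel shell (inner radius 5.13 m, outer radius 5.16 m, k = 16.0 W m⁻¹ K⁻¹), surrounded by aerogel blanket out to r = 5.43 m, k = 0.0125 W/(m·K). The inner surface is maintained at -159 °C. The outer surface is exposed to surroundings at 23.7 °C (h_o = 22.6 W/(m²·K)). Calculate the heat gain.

Q = 2970 W

Resistance network (inner→outer):
  R_stainless steel = (1/5.13 − 1/5.16)/(4πk) = 0.001133/(4π·16.0) = 5.637×10^-6 K/W
  R_aerogel blanket = (1/5.16 − 1/5.43)/(4πk) = 0.009636/(4π·0.0125) = 0.06135 K/W
  R_conv,out = 1/(4πr²h) = 1/(4π·5.43²·22.6) = 1.194×10^-4 K/W
ΣR = 5.637×10^-6 + 0.06135 + 1.194×10^-4 = 0.06148 K/W
Q = ΔT/ΣR = (-159 °C − 23.7 °C)/0.06148 = -2970 W
(Negative Q ⇒ heat flows inward; heat gain = 2970 W.)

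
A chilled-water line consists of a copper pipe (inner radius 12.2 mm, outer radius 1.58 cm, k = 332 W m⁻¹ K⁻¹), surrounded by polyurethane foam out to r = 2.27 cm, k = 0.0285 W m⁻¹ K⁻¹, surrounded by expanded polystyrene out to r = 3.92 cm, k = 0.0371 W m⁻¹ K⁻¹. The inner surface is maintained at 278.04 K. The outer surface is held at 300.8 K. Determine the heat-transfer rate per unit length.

Q' = 5.21 W/m

Series thermal resistances, inner to outer:
  R'_copper = ln(0.0158/0.0122)/(2πk) = 0.2586/(2π·332) = 1.240×10^-4 m·K/W
  R'_polyurethane foam = ln(0.0227/0.0158)/(2πk) = 0.3624/(2π·0.0285) = 2.024 m·K/W
  R'_expanded polystyrene = ln(0.0392/0.0227)/(2πk) = 0.5463/(2π·0.0371) = 2.344 m·K/W
ΣR = 1.240×10^-4 + 2.024 + 2.344 = 4.368 m·K/W
Q' = ΔT/ΣR = (278.04 K − 300.8 K)/4.368 = -5.21 W/m
(Negative Q' ⇒ heat flows inward; heat gain = 5.21 W/m.)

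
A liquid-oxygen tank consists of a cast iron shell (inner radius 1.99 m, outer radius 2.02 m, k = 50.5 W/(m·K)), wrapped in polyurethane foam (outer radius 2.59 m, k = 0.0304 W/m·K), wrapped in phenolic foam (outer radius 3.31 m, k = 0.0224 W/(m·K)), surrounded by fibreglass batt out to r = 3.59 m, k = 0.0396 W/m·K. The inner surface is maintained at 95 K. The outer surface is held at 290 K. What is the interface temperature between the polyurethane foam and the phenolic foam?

Resistance network (inner→outer):
  R_cast iron = (1/1.99 − 1/2.02)/(4πk) = 0.007463/(4π·50.5) = 1.176×10^-5 K/W
  R_polyurethane foam = (1/2.02 − 1/2.59)/(4πk) = 0.1089/(4π·0.0304) = 0.2852 K/W
  R_phenolic foam = (1/2.59 − 1/3.31)/(4πk) = 0.08399/(4π·0.0224) = 0.2984 K/W
  R_fibreglass batt = (1/3.31 − 1/3.59)/(4πk) = 0.02356/(4π·0.0396) = 0.04735 K/W
ΣR = 1.176×10^-5 + 0.2852 + 0.2984 + 0.04735 = 0.6310 K/W
Q = ΔT/ΣR = (95 K − 290 K)/0.6310 = -309.0 W
From the inner boundary to the polyurethane foam/phenolic foam interface, ΣR_partial = 0.2852 K/W.
T_interface = T_in − Q·ΣR_partial = 95 K − (-309.0)(0.2852) = 183.1 K

T = 183.1 K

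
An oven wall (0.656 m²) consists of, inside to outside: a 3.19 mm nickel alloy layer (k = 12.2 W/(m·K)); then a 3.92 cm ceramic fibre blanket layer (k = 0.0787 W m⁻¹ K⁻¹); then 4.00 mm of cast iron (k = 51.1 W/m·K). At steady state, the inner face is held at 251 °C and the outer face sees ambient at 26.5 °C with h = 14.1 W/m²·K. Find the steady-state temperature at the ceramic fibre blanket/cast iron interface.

T = 54.5 °C

Treat each layer as a resistance in series:
  R_nickel alloy = L/(kA) = 0.00319/(12.2·0.656) = 3.986×10^-4 K/W
  R_ceramic fibre blanket = L/(kA) = 0.0392/(0.0787·0.656) = 0.7593 K/W
  R_cast iron = L/(kA) = 0.00400/(51.1·0.656) = 1.193×10^-4 K/W
  R_conv,out = 1/(hA) = 1/(14.1·0.656) = 0.1081 K/W
ΣR = 3.986×10^-4 + 0.7593 + 1.193×10^-4 + 0.1081 = 0.8679 K/W
Q = ΔT/ΣR = (251 °C − 26.5 °C)/0.8679 = 258.7 W
From the inner boundary to the ceramic fibre blanket/cast iron interface, ΣR_partial = 0.7597 K/W.
T_interface = T_in − Q·ΣR_partial = 251 °C − (258.7)(0.7597) = 54.5 °C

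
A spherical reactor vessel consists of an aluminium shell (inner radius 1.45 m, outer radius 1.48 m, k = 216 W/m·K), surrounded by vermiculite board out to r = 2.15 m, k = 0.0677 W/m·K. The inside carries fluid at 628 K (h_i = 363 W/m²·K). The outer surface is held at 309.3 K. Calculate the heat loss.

Q = 1290 W

Series thermal resistances, inner to outer:
  R_conv,in = 1/(4πr²h) = 1/(4π·1.45²·363) = 1.043×10^-4 K/W
  R_aluminium = (1/1.45 − 1/1.48)/(4πk) = 0.01398/(4π·216) = 5.150×10^-6 K/W
  R_vermiculite board = (1/1.48 − 1/2.15)/(4πk) = 0.2106/(4π·0.0677) = 0.2475 K/W
ΣR = 1.043×10^-4 + 5.150×10^-6 + 0.2475 = 0.2476 K/W
Q = ΔT/ΣR = (628 K − 309.3 K)/0.2476 = 1290 W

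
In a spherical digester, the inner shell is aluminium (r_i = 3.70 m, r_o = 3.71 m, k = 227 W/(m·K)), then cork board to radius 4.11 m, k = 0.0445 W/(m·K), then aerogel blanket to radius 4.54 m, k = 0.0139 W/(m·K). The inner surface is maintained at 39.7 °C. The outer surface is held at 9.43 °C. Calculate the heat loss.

Q = 169 W

Series thermal resistances, inner to outer:
  R_aluminium = (1/3.70 − 1/3.71)/(4πk) = 7.285×10^-4/(4π·227) = 2.554×10^-7 K/W
  R_cork board = (1/3.71 − 1/4.11)/(4πk) = 0.02623/(4π·0.0445) = 0.04691 K/W
  R_aerogel blanket = (1/4.11 − 1/4.54)/(4πk) = 0.02304/(4π·0.0139) = 0.1319 K/W
ΣR = 2.554×10^-7 + 0.04691 + 0.1319 = 0.1788 K/W
Q = ΔT/ΣR = (39.7 °C − 9.43 °C)/0.1788 = 169 W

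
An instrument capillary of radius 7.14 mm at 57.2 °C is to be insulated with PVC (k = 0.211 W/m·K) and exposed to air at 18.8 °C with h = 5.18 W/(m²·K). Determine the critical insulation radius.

For a cylinder, r_cr = k_ins/h = 0.211/5.18 = 0.0407 m = 4.07 cm

r_cr = 4.07 cm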